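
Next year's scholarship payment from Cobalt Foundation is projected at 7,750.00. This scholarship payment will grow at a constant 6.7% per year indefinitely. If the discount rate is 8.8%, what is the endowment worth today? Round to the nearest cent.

369047.62

Growing perpetuity: P = D₁ / (r − g) = 7,750.0000 / (0.088 − 0.067) = 369,047.62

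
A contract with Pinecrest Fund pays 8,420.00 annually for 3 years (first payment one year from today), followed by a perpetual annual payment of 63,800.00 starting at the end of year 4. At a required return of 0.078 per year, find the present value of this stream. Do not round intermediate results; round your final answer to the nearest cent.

674712.47

PV of 3-year annuity: 8,420.00 × [1 − (1+0.078)^−3] / 0.078 = 21777.70339
Perpetuity value at year 3: 63,800.00 / 0.078 = 817948.71795
PV of perpetuity: 817948.71795 / (1+0.078)^3 = 652934.76589
Total PV = 21777.70339 + 652934.76589 = 674712.46928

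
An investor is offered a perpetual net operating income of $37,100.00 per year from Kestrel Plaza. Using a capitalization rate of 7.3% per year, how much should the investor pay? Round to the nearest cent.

Level perpetuity: PV = C / r = $37,100.00 / 0.073 = $508,219.18

$508219.18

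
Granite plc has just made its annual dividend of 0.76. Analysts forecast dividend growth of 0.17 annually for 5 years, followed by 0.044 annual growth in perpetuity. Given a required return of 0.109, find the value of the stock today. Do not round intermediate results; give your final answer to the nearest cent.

D_1 = 0.88920
D_2 = 1.04036
D_3 = 1.21723
D_4 = 1.42415
D_5 = 1.66626
Terminal value at year 5: TV = D_5×(1+g_2)/(r−g_2) = 1.73958/0.065 = 26.76271
P_0 = D_1/(1+r)^1 + D_2/(1+r)^2 + D_3/(1+r)^3 + D_4/(1+r)^4 + D_5/(1+r)^5 + TV/(1+r)^5
    = 0.80180 + 0.84591 + 0.89243 + 0.94152 + 0.99331 + 15.95410 = 20.42908

20.43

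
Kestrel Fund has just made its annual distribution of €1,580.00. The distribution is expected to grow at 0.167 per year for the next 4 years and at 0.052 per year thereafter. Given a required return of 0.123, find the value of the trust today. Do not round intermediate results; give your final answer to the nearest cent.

D_1 = 1843.86000
D_2 = 2151.78462
D_3 = 2511.13265
D_4 = 2930.49180
Terminal value at year 4: TV = D_4×(1+g_2)/(r−g_2) = 3082.87738/0.071 = 43420.80814
P_0 = D_1/(1+r)^1 + D_2/(1+r)^2 + D_3/(1+r)^3 + D_4/(1+r)^4 + TV/(1+r)^4
    = 1641.90561 + 1706.23673 + 1773.08839 + 1842.55935 + 27301.02026 = 34264.81034

€34264.81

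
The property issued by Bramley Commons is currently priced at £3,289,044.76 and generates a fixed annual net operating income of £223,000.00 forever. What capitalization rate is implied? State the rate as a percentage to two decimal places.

6.78%

P = C/r ⇒ r = C/P = £223,000.00/£3,289,044.76 = 0.067801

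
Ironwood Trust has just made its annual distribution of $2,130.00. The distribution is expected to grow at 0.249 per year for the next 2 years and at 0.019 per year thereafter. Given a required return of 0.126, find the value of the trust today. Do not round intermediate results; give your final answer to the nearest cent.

$29941.91

D_1 = 2660.37000
D_2 = 3322.80213
Terminal value at year 2: TV = D_2×(1+g_2)/(r−g_2) = 3385.93537/0.107 = 31644.25580
P_0 = D_1/(1+r)^1 + D_2/(1+r)^2 + TV/(1+r)^2
    = 2362.67318 + 2620.76270 + 24958.47843 = 29941.91431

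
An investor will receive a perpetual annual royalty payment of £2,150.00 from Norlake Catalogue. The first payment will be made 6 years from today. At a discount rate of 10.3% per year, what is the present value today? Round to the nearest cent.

Value at end of year 5: C / r = £2,150.00 / 0.103 = £20,873.7864
Discount to today: PV = £20,873.7864 / (1 + 0.103)^5 = £20,873.7864 / 1.632592 = £12,785.68

£12785.68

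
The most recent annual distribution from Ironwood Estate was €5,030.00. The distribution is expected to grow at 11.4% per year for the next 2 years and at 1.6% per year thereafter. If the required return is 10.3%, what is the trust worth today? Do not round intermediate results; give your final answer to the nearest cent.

€70129.61

D_1 = 5603.42000
D_2 = 6242.20988
Terminal value at year 2: TV = D_2×(1+g_2)/(r−g_2) = 6342.08524/0.087 = 72897.53147
P_0 = D_1/(1+r)^1 + D_2/(1+r)^2 + TV/(1+r)^2
    = 5080.16319 + 5130.82665 + 59918.61927 = 70129.60911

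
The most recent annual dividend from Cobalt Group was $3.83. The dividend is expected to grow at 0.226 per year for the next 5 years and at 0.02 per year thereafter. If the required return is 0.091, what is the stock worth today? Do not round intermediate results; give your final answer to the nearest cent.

$126.14

D_1 = 4.69558
D_2 = 5.75678
D_3 = 7.05781
D_4 = 8.65288
D_5 = 10.60843
Terminal value at year 5: TV = D_5×(1+g_2)/(r−g_2) = 10.82060/0.071 = 152.40280
P_0 = D_1/(1+r)^1 + D_2/(1+r)^2 + D_3/(1+r)^3 + D_4/(1+r)^4 + D_5/(1+r)^5 + TV/(1+r)^5
    = 4.30392 + 4.83649 + 5.43495 + 6.10747 + 6.86321 + 98.59825 = 126.14430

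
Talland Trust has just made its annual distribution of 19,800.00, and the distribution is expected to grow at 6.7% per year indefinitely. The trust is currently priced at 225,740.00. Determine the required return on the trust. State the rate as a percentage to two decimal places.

D₁ = 19,800.00 × 1.067 = 21,126.6000
P = D₁/(r − g) ⇒ r = D₁/P + g = 21,126.6000/225,740.00 + 0.067 = 0.093588 + 0.067 = 0.160588

16.06%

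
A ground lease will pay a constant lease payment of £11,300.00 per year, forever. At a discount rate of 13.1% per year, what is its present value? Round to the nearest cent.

£86259.54

Level perpetuity: PV = C / r = £11,300.00 / 0.131 = £86,259.54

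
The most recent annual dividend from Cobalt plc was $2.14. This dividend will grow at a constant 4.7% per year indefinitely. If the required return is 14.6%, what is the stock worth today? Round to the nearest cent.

D₁ = D₀ × (1 + g) = $2.14 × 1.047 = $2.2406
Growing perpetuity: P = D₁ / (r − g) = $2.2406 / (0.146 − 0.047) = $22.63

$22.63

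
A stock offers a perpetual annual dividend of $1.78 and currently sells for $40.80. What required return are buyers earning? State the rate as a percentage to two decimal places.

P = C/r ⇒ r = C/P = $1.78/$40.80 = 0.043627

4.36%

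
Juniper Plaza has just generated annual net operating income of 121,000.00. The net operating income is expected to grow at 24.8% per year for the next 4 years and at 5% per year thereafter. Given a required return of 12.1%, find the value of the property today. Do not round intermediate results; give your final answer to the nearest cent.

D_1 = 151008.00000
D_2 = 188457.98400
D_3 = 235195.56403
D_4 = 293524.06391
Terminal value at year 4: TV = D_4×(1+g_2)/(r−g_2) = 308200.26711/0.071 = 4340848.83250
P_0 = D_1/(1+r)^1 + D_2/(1+r)^2 + D_3/(1+r)^3 + D_4/(1+r)^4 + TV/(1+r)^4
    = 134708.29616 + 149969.62856 + 166959.94330 + 185875.11975 + 2748857.40474 = 3386370.39251

3386370.39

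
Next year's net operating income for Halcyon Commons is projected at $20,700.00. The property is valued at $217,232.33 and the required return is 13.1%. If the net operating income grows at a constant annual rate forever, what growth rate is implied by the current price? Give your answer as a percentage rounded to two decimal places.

P = D₁/(r−g) ⇒ g = r − D₁/P = 0.131 − $20,700.00/$217,232.33 = 0.035710

3.57%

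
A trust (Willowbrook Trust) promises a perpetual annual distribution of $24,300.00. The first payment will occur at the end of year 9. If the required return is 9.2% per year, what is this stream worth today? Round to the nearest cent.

Value at end of year 8: C / r = $24,300.00 / 0.092 = $264,130.4348
Discount to today: PV = $264,130.4348 / (1 + 0.092)^8 = $264,130.4348 / 2.022000 = $130,628.32

$130628.32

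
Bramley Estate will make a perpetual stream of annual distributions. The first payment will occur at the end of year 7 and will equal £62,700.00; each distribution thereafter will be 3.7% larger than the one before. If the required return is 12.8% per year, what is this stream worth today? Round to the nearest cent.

Value at end of year 6: C₁ / (r − g) = £62,700.00 / (0.128 − 0.037) = £689,010.9890
Discount to today: PV = £689,010.9890 / (1 + 0.128)^6 = £689,010.9890 / 2.059940 = £334,481.08

£334481.08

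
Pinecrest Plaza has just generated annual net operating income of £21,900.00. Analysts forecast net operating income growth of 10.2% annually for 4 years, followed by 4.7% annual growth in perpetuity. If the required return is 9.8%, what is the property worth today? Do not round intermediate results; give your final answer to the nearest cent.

£544582.19

D_1 = 24133.80000
D_2 = 26595.44760
D_3 = 29308.18326
D_4 = 32297.61795
Terminal value at year 4: TV = D_4×(1+g_2)/(r−g_2) = 33815.60599/0.051 = 663051.09786
P_0 = D_1/(1+r)^1 + D_2/(1+r)^2 + D_3/(1+r)^3 + D_4/(1+r)^4 + TV/(1+r)^4
    = 21979.78142 + 22059.85348 + 22140.21725 + 22220.87378 + 456181.46757 = 544582.19350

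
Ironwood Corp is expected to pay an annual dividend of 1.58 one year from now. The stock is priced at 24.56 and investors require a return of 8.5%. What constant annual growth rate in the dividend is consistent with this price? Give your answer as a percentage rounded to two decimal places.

2.07%

P = D₁/(r−g) ⇒ g = r − D₁/P = 0.085 − 1.58/24.56 = 0.020668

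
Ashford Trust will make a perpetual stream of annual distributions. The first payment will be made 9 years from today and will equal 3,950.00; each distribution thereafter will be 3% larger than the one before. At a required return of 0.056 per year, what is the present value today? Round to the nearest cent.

98245.44

Value at end of year 8: C₁ / (r − g) = 3,950.00 / (0.056 − 0.03) = 151,923.0769
Discount to today: PV = 151,923.0769 / (1 + 0.056)^8 = 151,923.0769 / 1.546363 = 98,245.44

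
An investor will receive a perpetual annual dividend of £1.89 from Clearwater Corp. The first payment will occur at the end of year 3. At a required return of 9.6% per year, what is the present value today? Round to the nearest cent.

Value at end of year 2: C / r = £1.89 / 0.096 = £19.6875
Discount to today: PV = £19.6875 / (1 + 0.096)^2 = £19.6875 / 1.201216 = £16.39

£16.39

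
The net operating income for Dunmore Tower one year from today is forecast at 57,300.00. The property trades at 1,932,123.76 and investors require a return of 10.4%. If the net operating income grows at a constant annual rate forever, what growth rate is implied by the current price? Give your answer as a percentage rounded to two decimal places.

P = D₁/(r−g) ⇒ g = r − D₁/P = 0.104 − 57,300.00/1,932,123.76 = 0.074344

7.43%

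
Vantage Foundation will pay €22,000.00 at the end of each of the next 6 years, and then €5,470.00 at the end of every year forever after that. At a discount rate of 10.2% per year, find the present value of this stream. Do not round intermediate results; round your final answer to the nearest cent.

PV of 6-year annuity: €22,000.00 × [1 − (1+0.102)^−6] / 0.102 = 95256.75823
Perpetuity value at year 6: €5,470.00 / 0.102 = 53627.45098
PV of perpetuity: 53627.45098 / (1+0.102)^6 = 29943.15700
Total PV = 95256.75823 + 29943.15700 = 125199.91523

€125199.92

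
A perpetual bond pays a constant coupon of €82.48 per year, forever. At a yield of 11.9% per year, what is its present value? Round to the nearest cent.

Level perpetuity: PV = C / r = €82.48 / 0.119 = €693.11

€693.11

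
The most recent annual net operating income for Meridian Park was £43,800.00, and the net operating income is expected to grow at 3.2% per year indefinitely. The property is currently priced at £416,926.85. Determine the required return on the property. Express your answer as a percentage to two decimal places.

14.04%

D₁ = £43,800.00 × 1.032 = £45,201.6000
P = D₁/(r − g) ⇒ r = D₁/P + g = £45,201.6000/£416,926.85 + 0.032 = 0.108416 + 0.032 = 0.140416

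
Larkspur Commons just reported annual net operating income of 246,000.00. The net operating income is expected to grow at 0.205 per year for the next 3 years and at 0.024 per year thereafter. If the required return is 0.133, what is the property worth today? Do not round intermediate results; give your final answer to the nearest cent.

3616059.09

D_1 = 296430.00000
D_2 = 357198.15000
D_3 = 430423.77075
Terminal value at year 3: TV = D_3×(1+g_2)/(r−g_2) = 440753.94125/0.109 = 4043614.13989
P_0 = D_1/(1+r)^1 + D_2/(1+r)^2 + D_3/(1+r)^3 + TV/(1+r)^3
    = 261632.83319 + 278259.10326 + 295941.94124 + 2780225.20944 = 3616059.08712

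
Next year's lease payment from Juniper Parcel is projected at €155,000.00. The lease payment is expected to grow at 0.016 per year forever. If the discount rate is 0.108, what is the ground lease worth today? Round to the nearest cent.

€1684782.61

Growing perpetuity: P = D₁ / (r − g) = €155,000.0000 / (0.108 − 0.016) = €1,684,782.61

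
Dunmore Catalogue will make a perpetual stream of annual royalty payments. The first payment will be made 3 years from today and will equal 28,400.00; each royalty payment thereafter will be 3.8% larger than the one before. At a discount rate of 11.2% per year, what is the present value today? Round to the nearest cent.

Value at end of year 2: C₁ / (r − g) = 28,400.00 / (0.112 − 0.038) = 383,783.7838
Discount to today: PV = 383,783.7838 / (1 + 0.112)^2 = 383,783.7838 / 1.236544 = 310,368.08

310368.08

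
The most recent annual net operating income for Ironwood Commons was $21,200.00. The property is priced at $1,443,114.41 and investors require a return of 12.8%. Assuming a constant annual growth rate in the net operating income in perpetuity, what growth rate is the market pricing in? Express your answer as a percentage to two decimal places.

11.17%

P = D₀(1+g)/(r−g) ⇒ P(r−g) = D₀(1+g) ⇒ g(P+D₀) = P·r − D₀
g = (P·r − D₀)/(P + D₀) = ($1,443,114.41×0.128 − $21,200.00) / ($1,443,114.41 + $21,200.00) = 0.111669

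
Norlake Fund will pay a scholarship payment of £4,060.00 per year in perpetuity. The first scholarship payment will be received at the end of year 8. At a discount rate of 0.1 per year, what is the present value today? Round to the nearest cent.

Value at end of year 7: C / r = £4,060.00 / 0.1 = £40,600.0000
Discount to today: PV = £40,600.0000 / (1 + 0.1)^7 = £40,600.0000 / 1.948717 = £20,834.22

£20834.22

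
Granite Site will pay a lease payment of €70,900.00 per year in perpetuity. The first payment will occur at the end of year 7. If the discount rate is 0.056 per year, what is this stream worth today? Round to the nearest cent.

Value at end of year 6: C / r = €70,900.00 / 0.056 = €1,266,071.4286
Discount to today: PV = €1,266,071.4286 / (1 + 0.056)^6 = €1,266,071.4286 / 1.386703 = €913,008.24

€913008.24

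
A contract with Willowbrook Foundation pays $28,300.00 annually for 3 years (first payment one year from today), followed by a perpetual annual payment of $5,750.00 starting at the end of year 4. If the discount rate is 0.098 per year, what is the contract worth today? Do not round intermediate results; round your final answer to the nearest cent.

PV of 3-year annuity: $28,300.00 × [1 − (1+0.098)^−3] / 0.098 = 70626.45345
Perpetuity value at year 3: $5,750.00 / 0.098 = 58673.46939
PV of perpetuity: 58673.46939 / (1+0.098)^3 = 44323.57160
Total PV = 70626.45345 + 44323.57160 = 114950.02506

$114950.03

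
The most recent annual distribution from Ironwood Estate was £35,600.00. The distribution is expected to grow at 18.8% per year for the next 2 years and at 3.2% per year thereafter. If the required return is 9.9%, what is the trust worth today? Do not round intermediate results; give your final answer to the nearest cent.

£720837.99

D_1 = 42292.80000
D_2 = 50243.84640
Terminal value at year 2: TV = D_2×(1+g_2)/(r−g_2) = 51851.64948/0.067 = 773905.21619
P_0 = D_1/(1+r)^1 + D_2/(1+r)^2 + TV/(1+r)^2
    = 38482.98453 + 41599.44097 + 640755.56834 = 720837.99383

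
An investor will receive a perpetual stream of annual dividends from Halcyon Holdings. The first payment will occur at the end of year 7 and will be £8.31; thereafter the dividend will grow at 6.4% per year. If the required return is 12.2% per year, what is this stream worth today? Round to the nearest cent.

£71.82

Value at end of year 6: C₁ / (r − g) = £8.31 / (0.122 − 0.064) = £143.2759
Discount to today: PV = £143.2759 / (1 + 0.122)^6 = £143.2759 / 1.995065 = £71.82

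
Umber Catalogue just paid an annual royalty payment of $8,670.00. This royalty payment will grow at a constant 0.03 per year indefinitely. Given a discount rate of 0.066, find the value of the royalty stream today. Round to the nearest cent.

D₁ = D₀ × (1 + g) = $8,670.00 × 1.03 = $8,930.1000
Growing perpetuity: P = D₁ / (r − g) = $8,930.1000 / (0.066 − 0.03) = $248,058.33

$248058.33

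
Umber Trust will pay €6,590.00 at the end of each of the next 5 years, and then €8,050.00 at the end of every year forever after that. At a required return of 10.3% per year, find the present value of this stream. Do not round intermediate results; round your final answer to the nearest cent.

€72662.95

PV of 5-year annuity: €6,590.00 × [1 − (1+0.103)^−5] / 0.103 = 24791.00085
Perpetuity value at year 5: €8,050.00 / 0.103 = 78155.33981
PV of perpetuity: 78155.33981 / (1+0.103)^5 = 47871.94727
Total PV = 24791.00085 + 47871.94727 = 72662.94812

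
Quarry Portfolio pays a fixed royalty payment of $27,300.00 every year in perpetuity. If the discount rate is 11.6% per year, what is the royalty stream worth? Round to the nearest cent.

Level perpetuity: PV = C / r = $27,300.00 / 0.116 = $235,344.83

$235344.83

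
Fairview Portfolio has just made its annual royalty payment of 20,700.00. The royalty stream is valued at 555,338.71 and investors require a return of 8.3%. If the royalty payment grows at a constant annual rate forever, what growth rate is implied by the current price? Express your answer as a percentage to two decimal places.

P = D₀(1+g)/(r−g) ⇒ P(r−g) = D₀(1+g) ⇒ g(P+D₀) = P·r − D₀
g = (P·r − D₀)/(P + D₀) = (555,338.71×0.083 − 20,700.00) / (555,338.71 + 20,700.00) = 0.044082

4.41%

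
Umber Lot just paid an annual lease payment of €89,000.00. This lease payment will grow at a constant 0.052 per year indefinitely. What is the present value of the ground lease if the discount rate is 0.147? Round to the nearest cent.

€985557.89

D₁ = D₀ × (1 + g) = €89,000.00 × 1.052 = €93,628.0000
Growing perpetuity: P = D₁ / (r − g) = €93,628.0000 / (0.147 − 0.052) = €985,557.89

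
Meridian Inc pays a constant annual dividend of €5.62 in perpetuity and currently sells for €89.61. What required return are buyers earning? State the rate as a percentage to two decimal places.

P = C/r ⇒ r = C/P = €5.62/€89.61 = 0.062716

6.27%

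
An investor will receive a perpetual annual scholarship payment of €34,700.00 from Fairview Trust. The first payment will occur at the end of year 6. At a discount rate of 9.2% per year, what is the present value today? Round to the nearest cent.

Value at end of year 5: C / r = €34,700.00 / 0.092 = €377,173.9130
Discount to today: PV = €377,173.9130 / (1 + 0.092)^5 = €377,173.9130 / 1.552792 = €242,900.53

€242900.53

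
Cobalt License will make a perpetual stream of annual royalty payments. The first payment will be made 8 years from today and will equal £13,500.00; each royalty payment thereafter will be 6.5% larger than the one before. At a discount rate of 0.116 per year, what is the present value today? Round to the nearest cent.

Value at end of year 7: C₁ / (r − g) = £13,500.00 / (0.116 − 0.065) = £264,705.8824
Discount to today: PV = £264,705.8824 / (1 + 0.116)^7 = £264,705.8824 / 2.156003 = £122,776.21

£122776.21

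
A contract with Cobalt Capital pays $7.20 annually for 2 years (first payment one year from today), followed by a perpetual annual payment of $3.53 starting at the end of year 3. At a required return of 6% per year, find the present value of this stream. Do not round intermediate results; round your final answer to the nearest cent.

PV of 2-year annuity: $7.20 × [1 − (1+0.06)^−2] / 0.06 = 13.20043
Perpetuity value at year 2: $3.53 / 0.06 = 58.83333
PV of perpetuity: 58.83333 / (1+0.06)^2 = 52.36146
Total PV = 13.20043 + 52.36146 = 65.56188

$65.56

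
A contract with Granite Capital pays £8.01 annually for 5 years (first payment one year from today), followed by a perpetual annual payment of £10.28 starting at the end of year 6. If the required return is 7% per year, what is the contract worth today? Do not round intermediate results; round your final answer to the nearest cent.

PV of 5-year annuity: £8.01 × [1 − (1+0.07)^−5] / 0.07 = 32.84258
Perpetuity value at year 5: £10.28 / 0.07 = 146.85714
PV of perpetuity: 146.85714 / (1+0.07)^5 = 104.70711
Total PV = 32.84258 + 104.70711 = 137.54969

£137.55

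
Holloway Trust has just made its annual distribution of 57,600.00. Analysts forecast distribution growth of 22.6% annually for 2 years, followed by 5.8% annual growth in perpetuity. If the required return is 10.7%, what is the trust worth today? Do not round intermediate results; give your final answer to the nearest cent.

D_1 = 70617.60000
D_2 = 86577.17760
Terminal value at year 2: TV = D_2×(1+g_2)/(r−g_2) = 91598.65390/0.049 = 1869360.28369
P_0 = D_1/(1+r)^1 + D_2/(1+r)^2 + TV/(1+r)^2
    = 63791.86992 + 70649.35187 + 1525449.27099 = 1659890.49278

1659890.49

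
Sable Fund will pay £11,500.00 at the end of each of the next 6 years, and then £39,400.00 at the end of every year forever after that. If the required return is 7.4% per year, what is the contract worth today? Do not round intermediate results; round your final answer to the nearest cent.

£401072.39

PV of 6-year annuity: £11,500.00 × [1 − (1+0.074)^−6] / 0.074 = 54144.82031
Perpetuity value at year 6: £39,400.00 / 0.074 = 532432.43243
PV of perpetuity: 532432.43243 / (1+0.074)^6 = 346927.56979
Total PV = 54144.82031 + 346927.56979 = 401072.39010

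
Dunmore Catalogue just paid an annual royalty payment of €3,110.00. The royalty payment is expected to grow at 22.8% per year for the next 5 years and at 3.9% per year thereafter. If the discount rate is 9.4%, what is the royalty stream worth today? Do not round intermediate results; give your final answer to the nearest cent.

D_1 = 3819.08000
D_2 = 4689.83024
D_3 = 5759.11153
D_4 = 7072.18896
D_5 = 8684.64805
Terminal value at year 5: TV = D_5×(1+g_2)/(r−g_2) = 9023.34932/0.055 = 164060.89677
P_0 = D_1/(1+r)^1 + D_2/(1+r)^2 + D_3/(1+r)^3 + D_4/(1+r)^4 + D_5/(1+r)^5 + TV/(1+r)^5
    = 3490.93236 + 3918.52371 + 4398.48913 + 4937.24374 + 5541.98841 + 104693.19920 = 126980.37656

€126980.38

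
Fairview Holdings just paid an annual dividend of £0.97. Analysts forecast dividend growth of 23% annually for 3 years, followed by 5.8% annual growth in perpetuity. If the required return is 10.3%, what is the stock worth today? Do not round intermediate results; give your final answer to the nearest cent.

D_1 = 1.19310
D_2 = 1.46751
D_3 = 1.80504
Terminal value at year 3: TV = D_3×(1+g_2)/(r−g_2) = 1.90973/0.045 = 42.43852
P_0 = D_1/(1+r)^1 + D_2/(1+r)^2 + D_3/(1+r)^3 + TV/(1+r)^3
    = 1.08169 + 1.20623 + 1.34512 + 31.62523 = 35.25827

£35.26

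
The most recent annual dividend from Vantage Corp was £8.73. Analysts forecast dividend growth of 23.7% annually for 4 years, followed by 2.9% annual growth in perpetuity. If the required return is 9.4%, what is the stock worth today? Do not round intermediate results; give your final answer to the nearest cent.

D_1 = 10.79901
D_2 = 13.35838
D_3 = 16.52431
D_4 = 20.44057
Terminal value at year 4: TV = D_4×(1+g_2)/(r−g_2) = 21.03335/0.065 = 323.58998
P_0 = D_1/(1+r)^1 + D_2/(1+r)^2 + D_3/(1+r)^3 + D_4/(1+r)^4 + TV/(1+r)^4
    = 9.87112 + 11.16141 + 12.62035 + 14.26999 + 225.90496 = 273.82784

£273.83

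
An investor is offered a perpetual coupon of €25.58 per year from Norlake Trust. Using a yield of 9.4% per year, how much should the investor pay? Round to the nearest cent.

€272.13

Level perpetuity: PV = C / r = €25.58 / 0.094 = €272.13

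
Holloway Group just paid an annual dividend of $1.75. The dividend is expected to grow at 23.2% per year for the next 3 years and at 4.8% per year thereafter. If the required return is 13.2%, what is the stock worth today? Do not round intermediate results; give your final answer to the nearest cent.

D_1 = 2.15600
D_2 = 2.65619
D_3 = 3.27243
Terminal value at year 3: TV = D_3×(1+g_2)/(r−g_2) = 3.42951/0.084 = 40.82744
P_0 = D_1/(1+r)^1 + D_2/(1+r)^2 + D_3/(1+r)^3 + TV/(1+r)^3
    = 1.90459 + 2.07284 + 2.25596 + 28.14575 = 34.37915

$34.38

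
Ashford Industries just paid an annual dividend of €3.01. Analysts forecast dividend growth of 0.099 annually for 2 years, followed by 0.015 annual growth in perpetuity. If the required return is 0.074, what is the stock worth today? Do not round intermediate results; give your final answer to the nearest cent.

D_1 = 3.30799
D_2 = 3.63548
Terminal value at year 2: TV = D_2×(1+g_2)/(r−g_2) = 3.69001/0.059 = 62.54260
P_0 = D_1/(1+r)^1 + D_2/(1+r)^2 + TV/(1+r)^2
    = 3.08007 + 3.15176 + 54.22098 = 60.45280

€60.45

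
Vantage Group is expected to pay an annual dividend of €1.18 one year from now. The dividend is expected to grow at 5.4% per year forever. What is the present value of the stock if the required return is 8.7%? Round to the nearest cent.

Growing perpetuity: P = D₁ / (r − g) = €1.1800 / (0.087 − 0.054) = €35.76

€35.76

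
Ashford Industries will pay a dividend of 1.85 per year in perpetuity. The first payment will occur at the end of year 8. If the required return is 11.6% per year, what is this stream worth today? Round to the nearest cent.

Value at end of year 7: C / r = 1.85 / 0.116 = 15.9483
Discount to today: PV = 15.9483 / (1 + 0.116)^7 = 15.9483 / 2.156003 = 7.40

7.40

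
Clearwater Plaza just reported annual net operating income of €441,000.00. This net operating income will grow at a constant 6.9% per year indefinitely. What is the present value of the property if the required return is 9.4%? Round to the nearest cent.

€18857160.00

D₁ = D₀ × (1 + g) = €441,000.00 × 1.069 = €471,429.0000
Growing perpetuity: P = D₁ / (r − g) = €471,429.0000 / (0.094 − 0.069) = €18,857,160.00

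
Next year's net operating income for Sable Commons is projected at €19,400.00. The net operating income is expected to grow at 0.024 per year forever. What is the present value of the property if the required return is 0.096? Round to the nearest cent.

Growing perpetuity: P = D₁ / (r − g) = €19,400.0000 / (0.096 − 0.024) = €269,444.44

€269444.44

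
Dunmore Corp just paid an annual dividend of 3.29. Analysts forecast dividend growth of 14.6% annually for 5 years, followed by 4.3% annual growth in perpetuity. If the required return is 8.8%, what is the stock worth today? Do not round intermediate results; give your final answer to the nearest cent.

118.14

D_1 = 3.77034
D_2 = 4.32081
D_3 = 4.95165
D_4 = 5.67459
D_5 = 6.50308
Terminal value at year 5: TV = D_5×(1+g_2)/(r−g_2) = 6.78271/0.045 = 150.72690
P_0 = D_1/(1+r)^1 + D_2/(1+r)^2 + D_3/(1+r)^3 + D_4/(1+r)^4 + D_5/(1+r)^5 + TV/(1+r)^5
    = 3.46539 + 3.65012 + 3.84471 + 4.04966 + 4.26554 + 98.86585 = 118.14127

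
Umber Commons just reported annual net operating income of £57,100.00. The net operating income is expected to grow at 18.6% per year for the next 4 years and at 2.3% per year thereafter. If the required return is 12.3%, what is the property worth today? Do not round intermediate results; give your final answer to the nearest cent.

£988941.33

D_1 = 67720.60000
D_2 = 80316.63160
D_3 = 95255.52508
D_4 = 112973.05274
Terminal value at year 4: TV = D_4×(1+g_2)/(r−g_2) = 115571.43296/0.1 = 1155714.32955
P_0 = D_1/(1+r)^1 + D_2/(1+r)^2 + D_3/(1+r)^3 + D_4/(1+r)^4 + TV/(1+r)^4
    = 60303.29475 + 63686.29347 + 67259.07752 + 71032.29380 + 726660.36561 = 988941.32516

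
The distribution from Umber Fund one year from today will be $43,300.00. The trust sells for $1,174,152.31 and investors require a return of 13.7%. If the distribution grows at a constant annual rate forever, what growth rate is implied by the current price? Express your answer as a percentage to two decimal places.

10.01%

P = D₁/(r−g) ⇒ g = r − D₁/P = 0.137 − $43,300.00/$1,174,152.31 = 0.100122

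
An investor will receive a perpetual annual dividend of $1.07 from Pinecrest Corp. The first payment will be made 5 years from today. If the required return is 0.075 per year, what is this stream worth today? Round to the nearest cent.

Value at end of year 4: C / r = $1.07 / 0.075 = $14.2667
Discount to today: PV = $14.2667 / (1 + 0.075)^4 = $14.2667 / 1.335469 = $10.68

$10.68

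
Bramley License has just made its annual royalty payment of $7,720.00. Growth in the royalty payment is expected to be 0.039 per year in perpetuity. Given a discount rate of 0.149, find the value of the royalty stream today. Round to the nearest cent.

D₁ = D₀ × (1 + g) = $7,720.00 × 1.039 = $8,021.0800
Growing perpetuity: P = D₁ / (r − g) = $8,021.0800 / (0.149 − 0.039) = $72,918.91

$72918.91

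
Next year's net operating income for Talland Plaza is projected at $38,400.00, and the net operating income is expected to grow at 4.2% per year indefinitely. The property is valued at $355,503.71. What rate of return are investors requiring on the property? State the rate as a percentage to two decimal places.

P = D₁/(r − g) ⇒ r = D₁/P + g = $38,400.0000/$355,503.71 + 0.042 = 0.108016 + 0.042 = 0.150016

15.00%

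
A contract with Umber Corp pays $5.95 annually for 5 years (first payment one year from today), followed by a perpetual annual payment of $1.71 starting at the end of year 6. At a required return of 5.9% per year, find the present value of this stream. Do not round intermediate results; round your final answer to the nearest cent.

PV of 5-year annuity: $5.95 × [1 − (1+0.059)^−5] / 0.059 = 25.13190
Perpetuity value at year 5: $1.71 / 0.059 = 28.98305
PV of perpetuity: 28.98305 / (1+0.059)^5 = 21.76027
Total PV = 25.13190 + 21.76027 = 46.89217

$46.89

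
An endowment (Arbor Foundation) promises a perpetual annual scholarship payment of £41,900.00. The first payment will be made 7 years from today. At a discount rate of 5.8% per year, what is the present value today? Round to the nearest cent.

£515076.84

Value at end of year 6: C / r = £41,900.00 / 0.058 = £722,413.7931
Discount to today: PV = £722,413.7931 / (1 + 0.058)^6 = £722,413.7931 / 1.402536 = £515,076.84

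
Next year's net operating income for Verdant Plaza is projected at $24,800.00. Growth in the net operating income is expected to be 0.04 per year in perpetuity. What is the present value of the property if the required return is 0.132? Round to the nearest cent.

Growing perpetuity: P = D₁ / (r − g) = $24,800.0000 / (0.132 − 0.04) = $269,565.22

$269565.22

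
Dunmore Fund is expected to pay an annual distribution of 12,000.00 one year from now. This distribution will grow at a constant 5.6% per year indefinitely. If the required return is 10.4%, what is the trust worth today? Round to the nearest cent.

Growing perpetuity: P = D₁ / (r − g) = 12,000.0000 / (0.104 − 0.056) = 250,000.00

250000.00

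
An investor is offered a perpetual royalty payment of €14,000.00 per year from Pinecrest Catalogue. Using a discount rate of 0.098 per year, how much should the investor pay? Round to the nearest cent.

Level perpetuity: PV = C / r = €14,000.00 / 0.098 = €142,857.14

€142857.14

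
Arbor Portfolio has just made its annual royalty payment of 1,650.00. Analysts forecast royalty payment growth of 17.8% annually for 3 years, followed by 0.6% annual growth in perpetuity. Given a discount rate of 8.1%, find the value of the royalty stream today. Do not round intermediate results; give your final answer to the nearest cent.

34533.10

D_1 = 1943.70000
D_2 = 2289.67860
D_3 = 2697.24139
Terminal value at year 3: TV = D_3×(1+g_2)/(r−g_2) = 2713.42484/0.075 = 36178.99786
P_0 = D_1/(1+r)^1 + D_2/(1+r)^2 + D_3/(1+r)^3 + TV/(1+r)^3
    = 1798.05735 + 1959.40015 + 2135.22052 + 28640.42452 = 34533.10255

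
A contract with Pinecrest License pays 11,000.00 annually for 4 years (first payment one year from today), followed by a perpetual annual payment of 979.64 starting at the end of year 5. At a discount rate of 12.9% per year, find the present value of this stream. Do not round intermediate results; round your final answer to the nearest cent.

37461.42

PV of 4-year annuity: 11,000.00 × [1 − (1+0.129)^−4] / 0.129 = 32787.28395
Perpetuity value at year 4: 979.64 / 0.129 = 7594.10853
PV of perpetuity: 7594.10853 / (1+0.129)^4 = 4674.13263
Total PV = 32787.28395 + 4674.13263 = 37461.41658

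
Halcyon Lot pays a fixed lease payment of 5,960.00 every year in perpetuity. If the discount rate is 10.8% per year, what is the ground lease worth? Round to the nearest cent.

55185.19

Level perpetuity: PV = C / r = 5,960.00 / 0.108 = 55,185.19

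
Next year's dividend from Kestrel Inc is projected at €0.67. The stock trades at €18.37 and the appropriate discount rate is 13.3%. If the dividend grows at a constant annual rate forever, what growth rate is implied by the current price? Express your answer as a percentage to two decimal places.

P = D₁/(r−g) ⇒ g = r − D₁/P = 0.133 − €0.67/€18.37 = 0.096527

9.65%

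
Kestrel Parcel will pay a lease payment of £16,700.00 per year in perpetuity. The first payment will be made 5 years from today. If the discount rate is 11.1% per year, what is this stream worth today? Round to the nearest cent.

£98750.03

Value at end of year 4: C / r = £16,700.00 / 0.111 = £150,450.4505
Discount to today: PV = £150,450.4505 / (1 + 0.111)^4 = £150,450.4505 / 1.523548 = £98,750.03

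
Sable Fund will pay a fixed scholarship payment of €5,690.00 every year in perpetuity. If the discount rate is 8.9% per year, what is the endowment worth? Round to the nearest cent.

Level perpetuity: PV = C / r = €5,690.00 / 0.089 = €63,932.58

€63932.58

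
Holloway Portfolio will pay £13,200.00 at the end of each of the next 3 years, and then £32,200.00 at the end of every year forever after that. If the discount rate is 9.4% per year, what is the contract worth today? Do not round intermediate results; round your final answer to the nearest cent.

£294799.40

PV of 3-year annuity: £13,200.00 × [1 − (1+0.094)^−3] / 0.094 = 33176.31950
Perpetuity value at year 3: £32,200.00 / 0.094 = 342553.19149
PV of perpetuity: 342553.19149 / (1+0.094)^3 = 261623.07876
Total PV = 33176.31950 + 261623.07876 = 294799.39827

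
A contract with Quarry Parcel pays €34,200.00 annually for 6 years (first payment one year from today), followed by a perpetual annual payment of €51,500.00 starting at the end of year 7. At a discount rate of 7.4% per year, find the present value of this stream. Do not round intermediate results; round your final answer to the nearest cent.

PV of 6-year annuity: €34,200.00 × [1 − (1+0.074)^−6] / 0.074 = 161021.98737
Perpetuity value at year 6: €51,500.00 / 0.074 = 695945.94595
PV of perpetuity: 695945.94595 / (1+0.074)^6 = 453471.31584
Total PV = 161021.98737 + 453471.31584 = 614493.30321

€614493.30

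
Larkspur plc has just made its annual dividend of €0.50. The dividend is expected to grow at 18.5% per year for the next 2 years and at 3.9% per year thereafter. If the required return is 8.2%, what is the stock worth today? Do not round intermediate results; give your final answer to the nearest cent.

D_1 = 0.59250
D_2 = 0.70211
Terminal value at year 2: TV = D_2×(1+g_2)/(r−g_2) = 0.72949/0.043 = 16.96500
P_0 = D_1/(1+r)^1 + D_2/(1+r)^2 + TV/(1+r)^2
    = 0.54760 + 0.59973 + 14.49103 = 15.63835

€15.64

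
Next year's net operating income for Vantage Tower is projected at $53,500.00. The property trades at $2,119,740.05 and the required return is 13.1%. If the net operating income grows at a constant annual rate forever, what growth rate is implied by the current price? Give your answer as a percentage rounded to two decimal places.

10.58%

P = D₁/(r−g) ⇒ g = r − D₁/P = 0.131 − $53,500.00/$2,119,740.05 = 0.105761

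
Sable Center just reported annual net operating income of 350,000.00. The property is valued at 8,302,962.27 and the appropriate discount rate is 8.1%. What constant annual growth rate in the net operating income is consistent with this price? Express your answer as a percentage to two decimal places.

3.73%

P = D₀(1+g)/(r−g) ⇒ P(r−g) = D₀(1+g) ⇒ g(P+D₀) = P·r − D₀
g = (P·r − D₀)/(P + D₀) = (8,302,962.27×0.081 − 350,000.00) / (8,302,962.27 + 350,000.00) = 0.037275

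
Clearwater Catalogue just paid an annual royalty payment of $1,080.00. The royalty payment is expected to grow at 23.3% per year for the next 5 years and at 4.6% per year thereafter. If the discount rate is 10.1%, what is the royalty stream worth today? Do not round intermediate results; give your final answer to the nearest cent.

$43862.24

D_1 = 1331.64000
D_2 = 1641.91212
D_3 = 2024.47764
D_4 = 2496.18094
D_5 = 3077.79109
Terminal value at year 5: TV = D_5×(1+g_2)/(r−g_2) = 3219.36948/0.055 = 58533.99060
P_0 = D_1/(1+r)^1 + D_2/(1+r)^2 + D_3/(1+r)^3 + D_4/(1+r)^4 + D_5/(1+r)^5 + TV/(1+r)^5
    = 1209.48229 + 1354.48834 + 1516.87931 + 1698.73950 + 1902.40309 + 36180.24793 = 43862.24047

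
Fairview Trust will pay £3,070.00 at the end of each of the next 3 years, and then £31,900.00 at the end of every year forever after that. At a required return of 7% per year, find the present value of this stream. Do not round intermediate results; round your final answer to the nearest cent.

£380055.25

PV of 3-year annuity: £3,070.00 × [1 − (1+0.07)^−3] / 0.07 = 8056.65026
Perpetuity value at year 3: £31,900.00 / 0.07 = 455714.28571
PV of perpetuity: 455714.28571 / (1+0.07)^3 = 371998.60390
Total PV = 8056.65026 + 371998.60390 = 380055.25415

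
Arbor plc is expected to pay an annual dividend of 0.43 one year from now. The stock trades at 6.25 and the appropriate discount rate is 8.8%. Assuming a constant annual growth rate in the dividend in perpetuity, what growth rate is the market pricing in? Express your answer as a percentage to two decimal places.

1.92%

P = D₁/(r−g) ⇒ g = r − D₁/P = 0.088 − 0.43/6.25 = 0.019200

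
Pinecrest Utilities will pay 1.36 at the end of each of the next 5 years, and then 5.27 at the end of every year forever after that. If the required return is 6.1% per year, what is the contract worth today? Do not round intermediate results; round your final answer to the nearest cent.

69.97

PV of 5-year annuity: 1.36 × [1 − (1+0.061)^−5] / 0.061 = 5.71326
Perpetuity value at year 5: 5.27 / 0.061 = 86.39344
PV of perpetuity: 86.39344 / (1+0.061)^5 = 64.25455
Total PV = 5.71326 + 64.25455 = 69.96781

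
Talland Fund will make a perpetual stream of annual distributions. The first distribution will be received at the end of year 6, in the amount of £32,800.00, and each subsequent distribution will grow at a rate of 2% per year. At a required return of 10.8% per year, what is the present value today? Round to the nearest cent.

Value at end of year 5: C₁ / (r − g) = £32,800.00 / (0.108 − 0.02) = £372,727.2727
Discount to today: PV = £372,727.2727 / (1 + 0.108)^5 = £372,727.2727 / 1.669932 = £223,199.06

£223199.06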